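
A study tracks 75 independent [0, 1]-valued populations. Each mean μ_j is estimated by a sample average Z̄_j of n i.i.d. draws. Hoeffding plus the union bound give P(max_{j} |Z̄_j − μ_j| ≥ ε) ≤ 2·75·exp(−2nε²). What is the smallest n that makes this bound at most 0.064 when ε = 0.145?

Need 2·75·exp(−2nε²) ≤ 0.064, i.e. exp(−2nε²) ≤ 0.064/150.
So 2nε² ≥ ln(150/0.064) = 7.759507.
Hence n ≥ 7.759507/(2·0.145²) = 184.530.
The smallest integer n is 185.

185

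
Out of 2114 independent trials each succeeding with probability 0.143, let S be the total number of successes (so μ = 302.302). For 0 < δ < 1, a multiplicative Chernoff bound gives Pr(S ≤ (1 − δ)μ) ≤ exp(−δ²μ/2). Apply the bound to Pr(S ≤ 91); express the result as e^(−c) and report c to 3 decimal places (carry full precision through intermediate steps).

73.848

Write 91 = (1 − δ)μ, so δ = 1 − 91/302.302 = 0.6989765…
Then the exponent is δ²μ/2 = (μ − 91)²/(2μ) = 73.847568.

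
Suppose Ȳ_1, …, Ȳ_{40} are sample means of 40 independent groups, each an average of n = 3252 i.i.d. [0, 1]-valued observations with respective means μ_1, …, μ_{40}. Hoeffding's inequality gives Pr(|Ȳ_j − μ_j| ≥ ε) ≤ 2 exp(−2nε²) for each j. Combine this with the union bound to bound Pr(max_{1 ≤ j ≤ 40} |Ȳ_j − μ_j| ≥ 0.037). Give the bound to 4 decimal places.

Per-experiment Hoeffding bound: 2·exp(−2·3252·0.037²) = 2·exp(−8.90398) = 0.0002717.
Union bound over 40 events: 40·0.0002717 = 0.01087.

0.0109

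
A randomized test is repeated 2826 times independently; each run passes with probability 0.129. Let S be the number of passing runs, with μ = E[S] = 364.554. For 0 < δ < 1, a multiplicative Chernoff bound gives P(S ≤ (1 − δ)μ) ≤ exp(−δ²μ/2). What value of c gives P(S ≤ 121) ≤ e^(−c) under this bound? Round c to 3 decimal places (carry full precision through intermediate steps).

81.358

Write 121 = (1 − δ)μ, so δ = 1 − 121/364.554 = 0.6680876…
Then the exponent is δ²μ/2 = (μ − 121)²/(2μ) = 81.357701.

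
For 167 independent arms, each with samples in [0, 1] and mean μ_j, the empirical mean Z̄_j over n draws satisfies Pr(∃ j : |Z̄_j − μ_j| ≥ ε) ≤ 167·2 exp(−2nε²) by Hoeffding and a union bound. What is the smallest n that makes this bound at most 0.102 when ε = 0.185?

119

Need 2·167·exp(−2nε²) ≤ 0.102, i.e. exp(−2nε²) ≤ 0.102/334.
So 2nε² ≥ ln(334/0.102) = 8.093923.
Hence n ≥ 8.093923/(2·0.185²) = 118.246.
The smallest integer n is 119.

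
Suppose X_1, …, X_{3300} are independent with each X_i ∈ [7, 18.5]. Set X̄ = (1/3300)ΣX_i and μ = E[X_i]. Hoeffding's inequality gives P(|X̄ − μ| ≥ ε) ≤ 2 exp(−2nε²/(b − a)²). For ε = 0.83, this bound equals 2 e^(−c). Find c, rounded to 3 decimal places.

c = 2nε²/(b − a)² = 2·3300·0.83² / 11.5² = 34.3799.

34.380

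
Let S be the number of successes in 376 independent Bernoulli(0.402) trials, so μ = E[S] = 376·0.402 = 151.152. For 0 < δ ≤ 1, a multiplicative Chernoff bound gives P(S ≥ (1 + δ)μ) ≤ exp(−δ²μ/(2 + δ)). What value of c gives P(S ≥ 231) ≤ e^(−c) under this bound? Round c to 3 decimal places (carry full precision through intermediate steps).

16.684

Write 231 = (1 + δ)μ, so δ = 231/151.152 − 1 = 0.5282629…
Then the exponent is δ²μ/(2 + δ) = (231 − μ)² / (μ·(2 + δ)) = 16.683684.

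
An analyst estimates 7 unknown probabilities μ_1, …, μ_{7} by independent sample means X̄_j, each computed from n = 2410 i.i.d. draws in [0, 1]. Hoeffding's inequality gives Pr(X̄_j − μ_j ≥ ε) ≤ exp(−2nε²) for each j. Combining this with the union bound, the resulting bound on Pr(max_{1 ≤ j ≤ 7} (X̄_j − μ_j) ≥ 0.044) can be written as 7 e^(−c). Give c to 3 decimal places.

9.332

Union bound over the 7 events: Pr(max_{1 ≤ j ≤ 7} (X̄_j − μ_j) ≥ 0.044) ≤ 7·exp(−2nε²) = 7 exp(−2·2410·0.044²).
So c = 2·2410·0.044² = 9.3315.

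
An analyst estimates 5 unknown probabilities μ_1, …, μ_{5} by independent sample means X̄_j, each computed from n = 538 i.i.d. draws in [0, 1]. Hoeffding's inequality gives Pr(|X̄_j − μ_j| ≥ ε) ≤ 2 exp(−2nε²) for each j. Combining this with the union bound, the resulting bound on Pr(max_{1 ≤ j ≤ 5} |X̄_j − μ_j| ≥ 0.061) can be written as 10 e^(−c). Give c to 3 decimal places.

4.004

Union bound over the 5 events: Pr(max_{1 ≤ j ≤ 5} |X̄_j − μ_j| ≥ 0.061) ≤ 5·2·exp(−2nε²) = 10 exp(−2·538·0.061²).
So c = 2·538·0.061² = 4.0038.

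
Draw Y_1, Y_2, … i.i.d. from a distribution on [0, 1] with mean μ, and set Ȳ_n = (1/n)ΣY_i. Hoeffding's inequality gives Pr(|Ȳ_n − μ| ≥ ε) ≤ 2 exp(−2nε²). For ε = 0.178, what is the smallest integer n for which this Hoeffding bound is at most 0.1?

Require 2·exp(−2nε²) ≤ 0.1, i.e. 2nε² ≥ ln(2/0.1) = 2.995732.
So n ≥ 2.995732 / (2·0.178²) = 47.275.
The smallest integer n is 48.

48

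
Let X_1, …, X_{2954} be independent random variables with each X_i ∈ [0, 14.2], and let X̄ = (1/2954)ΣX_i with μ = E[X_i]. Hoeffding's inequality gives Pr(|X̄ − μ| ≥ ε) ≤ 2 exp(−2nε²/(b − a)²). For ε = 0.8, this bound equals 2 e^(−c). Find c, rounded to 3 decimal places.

18.752

c = 2nε²/(b − a)² = 2·2954·0.8² / 14.2² = 18.7518.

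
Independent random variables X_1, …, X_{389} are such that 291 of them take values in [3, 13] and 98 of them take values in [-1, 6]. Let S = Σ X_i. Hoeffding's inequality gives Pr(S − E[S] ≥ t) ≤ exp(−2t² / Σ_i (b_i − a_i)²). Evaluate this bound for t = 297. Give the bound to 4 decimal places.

0.0055

Σ(b_i − a_i)² = 291·10² + 98·7² = 33902.
Exponent = 2·297² / 33902 = 5.20376.
Bound = exp(−5.20376) = 0.00550.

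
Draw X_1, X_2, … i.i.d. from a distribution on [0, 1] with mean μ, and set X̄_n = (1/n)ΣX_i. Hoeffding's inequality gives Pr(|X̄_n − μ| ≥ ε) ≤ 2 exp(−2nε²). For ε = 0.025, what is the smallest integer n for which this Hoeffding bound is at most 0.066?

2729

Require 2·exp(−2nε²) ≤ 0.066, i.e. 2nε² ≥ ln(2/0.066) = 3.411248.
So n ≥ 3.411248 / (2·0.025²) = 2728.998.
The smallest integer n is 2729.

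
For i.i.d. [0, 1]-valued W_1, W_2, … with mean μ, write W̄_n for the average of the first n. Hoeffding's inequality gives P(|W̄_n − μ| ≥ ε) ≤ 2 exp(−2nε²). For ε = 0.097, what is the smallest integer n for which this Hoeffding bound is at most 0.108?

156

Require 2·exp(−2nε²) ≤ 0.108, i.e. 2nε² ≥ ln(2/0.108) = 2.918771.
So n ≥ 2.918771 / (2·0.097²) = 155.105.
The smallest integer n is 156.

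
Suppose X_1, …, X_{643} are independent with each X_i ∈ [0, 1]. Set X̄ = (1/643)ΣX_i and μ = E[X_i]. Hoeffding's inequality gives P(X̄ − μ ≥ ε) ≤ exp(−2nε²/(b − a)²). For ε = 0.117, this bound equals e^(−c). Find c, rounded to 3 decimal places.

17.604

c = 2nε²/(b − a)² = 2·643·0.117² / 1² = 17.6041.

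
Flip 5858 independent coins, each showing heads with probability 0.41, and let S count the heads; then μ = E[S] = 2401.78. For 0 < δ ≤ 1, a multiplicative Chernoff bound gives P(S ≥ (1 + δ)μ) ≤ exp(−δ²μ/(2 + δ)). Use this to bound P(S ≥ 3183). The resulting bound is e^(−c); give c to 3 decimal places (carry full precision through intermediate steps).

109.280

Write 3183 = (1 + δ)μ, so δ = 3183/2401.78 − 1 = 0.3252671…
Then the exponent is δ²μ/(2 + δ) = (3183 − μ)² / (μ·(2 + δ)) = 109.279987.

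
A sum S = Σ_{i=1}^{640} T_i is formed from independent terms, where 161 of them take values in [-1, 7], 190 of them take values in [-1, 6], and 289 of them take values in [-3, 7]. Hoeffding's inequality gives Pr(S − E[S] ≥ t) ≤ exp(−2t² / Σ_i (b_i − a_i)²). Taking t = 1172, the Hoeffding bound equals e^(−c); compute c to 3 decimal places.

Σ(b_i − a_i)² = 161·8² + 190·7² + 289·10² = 48514.
c = 2t² / 48514 = 2·1172² / 48514 = 56.6263.

56.626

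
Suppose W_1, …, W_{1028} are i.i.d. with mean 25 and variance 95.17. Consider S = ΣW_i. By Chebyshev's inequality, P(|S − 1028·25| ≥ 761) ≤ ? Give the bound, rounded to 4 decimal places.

Var(S) = n·Var(W_i) = 1028·95.17 = 97834.76.
Chebyshev: P(|S − 1028·25| ≥ 761) ≤ Var(S)/761² = 97834.76/579121 = 0.1689.

0.1689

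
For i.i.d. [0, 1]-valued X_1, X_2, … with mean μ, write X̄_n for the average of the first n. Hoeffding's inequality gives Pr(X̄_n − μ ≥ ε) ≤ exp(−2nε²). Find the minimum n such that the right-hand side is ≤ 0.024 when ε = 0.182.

Require exp(−2nε²) ≤ 0.024, i.e. 2nε² ≥ ln(1/0.024) = 3.729701.
So n ≥ 3.729701 / (2·0.182²) = 56.299.
The smallest integer n is 57.

57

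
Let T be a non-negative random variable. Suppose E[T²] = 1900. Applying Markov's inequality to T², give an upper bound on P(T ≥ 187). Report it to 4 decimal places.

Since T ≥ 0, the event {T ≥ 187} is the same as {T² ≥ 34969}.
Markov's inequality applied to T² gives P(T² ≥ 34969) ≤ E[T²]/34969 = 1900/34969 = 0.0543.

0.0543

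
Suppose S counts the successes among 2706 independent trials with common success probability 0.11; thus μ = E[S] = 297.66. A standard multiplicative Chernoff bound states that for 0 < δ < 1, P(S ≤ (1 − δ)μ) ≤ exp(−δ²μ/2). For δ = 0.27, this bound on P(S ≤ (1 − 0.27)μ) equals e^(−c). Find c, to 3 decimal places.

c = δ²μ/2 = 0.27²·297.66/2 = 10.8497.

10.850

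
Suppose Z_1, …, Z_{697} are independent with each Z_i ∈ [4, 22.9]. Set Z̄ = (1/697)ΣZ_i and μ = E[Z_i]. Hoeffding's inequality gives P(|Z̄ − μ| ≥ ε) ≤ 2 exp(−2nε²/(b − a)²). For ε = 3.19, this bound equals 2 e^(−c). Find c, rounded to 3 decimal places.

39.712

c = 2nε²/(b − a)² = 2·697·3.19² / 18.9² = 39.7119.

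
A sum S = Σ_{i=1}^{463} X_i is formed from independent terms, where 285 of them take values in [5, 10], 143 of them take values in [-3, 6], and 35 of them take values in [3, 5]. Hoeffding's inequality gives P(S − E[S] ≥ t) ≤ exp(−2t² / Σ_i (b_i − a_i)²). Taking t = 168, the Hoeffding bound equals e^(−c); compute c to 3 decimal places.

Σ(b_i − a_i)² = 285·5² + 143·9² + 35·2² = 18848.
c = 2t² / 18848 = 2·168² / 18848 = 2.9949.

2.995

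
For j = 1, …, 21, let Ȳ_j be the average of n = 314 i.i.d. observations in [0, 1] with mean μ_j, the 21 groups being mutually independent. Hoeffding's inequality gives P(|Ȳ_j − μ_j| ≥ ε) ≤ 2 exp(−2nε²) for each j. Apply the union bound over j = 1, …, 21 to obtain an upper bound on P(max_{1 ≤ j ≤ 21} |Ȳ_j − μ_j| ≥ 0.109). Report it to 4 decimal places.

Per-experiment Hoeffding bound: 2·exp(−2·314·0.109²) = 2·exp(−7.46127) = 0.0011499.
Union bound over 21 events: 21·0.0011499 = 0.02415.

0.0241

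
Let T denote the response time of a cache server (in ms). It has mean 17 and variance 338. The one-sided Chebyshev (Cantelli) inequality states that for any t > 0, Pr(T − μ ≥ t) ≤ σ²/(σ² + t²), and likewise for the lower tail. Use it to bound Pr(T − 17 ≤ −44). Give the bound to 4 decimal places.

0.1486

Here σ² = 338 and t = 44, so σ² + t² = 2274.
Cantelli's bound: 338/2274 = 0.1486.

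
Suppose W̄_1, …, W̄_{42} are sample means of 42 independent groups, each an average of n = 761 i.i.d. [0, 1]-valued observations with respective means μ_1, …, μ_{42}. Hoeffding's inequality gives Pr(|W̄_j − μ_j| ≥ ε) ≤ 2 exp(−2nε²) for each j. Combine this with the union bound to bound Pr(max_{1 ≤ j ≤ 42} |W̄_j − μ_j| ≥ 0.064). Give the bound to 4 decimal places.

0.1648

Per-experiment Hoeffding bound: 2·exp(−2·761·0.064²) = 2·exp(−6.23411) = 0.0039227.
Union bound over 42 events: 42·0.0039227 = 0.16476.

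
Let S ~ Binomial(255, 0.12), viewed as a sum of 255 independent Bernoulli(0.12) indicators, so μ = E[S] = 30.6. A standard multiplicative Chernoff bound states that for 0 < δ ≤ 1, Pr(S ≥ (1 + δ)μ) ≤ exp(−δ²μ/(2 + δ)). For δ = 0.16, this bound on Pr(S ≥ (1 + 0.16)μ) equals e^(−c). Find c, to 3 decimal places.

c = δ²μ/(2 + δ) = 0.16²·30.6/(2 + 0.16) = 0.3627.

0.363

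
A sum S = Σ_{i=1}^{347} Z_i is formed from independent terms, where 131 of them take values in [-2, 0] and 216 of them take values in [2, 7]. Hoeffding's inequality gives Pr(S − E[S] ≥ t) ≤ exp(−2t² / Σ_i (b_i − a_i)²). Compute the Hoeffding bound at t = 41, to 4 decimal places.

Σ(b_i − a_i)² = 131·2² + 216·5² = 5924.
Exponent = 2·41² / 5924 = 0.56752.
Bound = exp(−0.56752) = 0.56693.

0.5669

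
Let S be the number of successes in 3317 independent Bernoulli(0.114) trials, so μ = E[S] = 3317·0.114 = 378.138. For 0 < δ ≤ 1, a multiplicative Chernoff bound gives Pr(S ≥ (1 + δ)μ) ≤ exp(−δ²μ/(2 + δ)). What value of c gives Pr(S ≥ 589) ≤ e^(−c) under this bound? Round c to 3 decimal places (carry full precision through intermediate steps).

45.974

Write 589 = (1 + δ)μ, so δ = 589/378.138 − 1 = 0.5576324…
Then the exponent is δ²μ/(2 + δ) = (589 − μ)² / (μ·(2 + δ)) = 45.973566.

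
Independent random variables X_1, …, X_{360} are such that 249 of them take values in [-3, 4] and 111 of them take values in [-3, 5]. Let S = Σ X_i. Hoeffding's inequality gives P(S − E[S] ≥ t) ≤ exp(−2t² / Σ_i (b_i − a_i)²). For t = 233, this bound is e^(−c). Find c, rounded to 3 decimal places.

Σ(b_i − a_i)² = 249·7² + 111·8² = 19305.
c = 2t² / 19305 = 2·233² / 19305 = 5.6243.

5.624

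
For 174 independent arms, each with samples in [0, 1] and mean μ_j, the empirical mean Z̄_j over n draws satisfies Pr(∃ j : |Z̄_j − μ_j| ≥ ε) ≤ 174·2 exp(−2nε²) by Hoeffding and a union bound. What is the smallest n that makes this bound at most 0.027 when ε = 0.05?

Need 2·174·exp(−2nε²) ≤ 0.027, i.e. exp(−2nε²) ≤ 0.027/348.
So 2nε² ≥ ln(348/0.027) = 9.464121.
Hence n ≥ 9.464121/(2·0.05²) = 1892.824.
The smallest integer n is 1893.

1893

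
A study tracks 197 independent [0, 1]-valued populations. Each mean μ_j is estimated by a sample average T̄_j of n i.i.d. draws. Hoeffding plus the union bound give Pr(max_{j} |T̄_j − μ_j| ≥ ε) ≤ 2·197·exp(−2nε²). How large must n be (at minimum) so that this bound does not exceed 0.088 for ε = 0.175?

Need 2·197·exp(−2nε²) ≤ 0.088, i.e. exp(−2nε²) ≤ 0.088/394.
So 2nε² ≥ ln(394/0.088) = 8.406769.
Hence n ≥ 8.406769/(2·0.175²) = 137.253.
The smallest integer n is 138.

138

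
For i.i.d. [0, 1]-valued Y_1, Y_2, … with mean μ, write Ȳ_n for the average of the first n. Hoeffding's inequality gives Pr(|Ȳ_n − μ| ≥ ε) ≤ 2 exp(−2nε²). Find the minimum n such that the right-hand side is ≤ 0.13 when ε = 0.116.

102

Require 2·exp(−2nε²) ≤ 0.13, i.e. 2nε² ≥ ln(2/0.13) = 2.733368.
So n ≥ 2.733368 / (2·0.116²) = 101.567.
The smallest integer n is 102.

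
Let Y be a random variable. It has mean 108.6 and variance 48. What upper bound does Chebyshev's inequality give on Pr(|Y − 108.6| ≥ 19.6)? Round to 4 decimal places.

Chebyshev: Pr(|Y − μ| ≥ t) ≤ Var(Y)/t².
Bound = 48 / 384.16 = 0.1249.

0.1249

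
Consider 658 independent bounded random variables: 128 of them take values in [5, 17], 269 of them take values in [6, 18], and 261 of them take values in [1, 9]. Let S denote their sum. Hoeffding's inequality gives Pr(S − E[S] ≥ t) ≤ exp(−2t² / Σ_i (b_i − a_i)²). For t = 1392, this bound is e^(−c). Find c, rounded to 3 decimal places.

Σ(b_i − a_i)² = 128·12² + 269·12² + 261·8² = 73872.
c = 2t² / 73872 = 2·1392² / 73872 = 52.4600.

52.460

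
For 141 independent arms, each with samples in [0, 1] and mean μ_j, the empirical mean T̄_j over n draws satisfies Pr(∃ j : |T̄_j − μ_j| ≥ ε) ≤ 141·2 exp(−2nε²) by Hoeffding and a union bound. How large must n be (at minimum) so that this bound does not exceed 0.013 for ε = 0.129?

Need 2·141·exp(−2nε²) ≤ 0.013, i.e. exp(−2nε²) ≤ 0.013/282.
So 2nε² ≥ ln(282/0.013) = 9.984713.
Hence n ≥ 9.984713/(2·0.129²) = 300.003.
The smallest integer n is 301.

301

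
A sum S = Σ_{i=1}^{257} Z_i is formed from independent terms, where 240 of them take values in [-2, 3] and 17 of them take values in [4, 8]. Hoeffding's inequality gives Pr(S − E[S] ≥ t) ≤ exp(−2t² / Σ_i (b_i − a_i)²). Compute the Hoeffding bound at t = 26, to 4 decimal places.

Σ(b_i − a_i)² = 240·5² + 17·4² = 6272.
Exponent = 2·26² / 6272 = 0.21556.
Bound = exp(−0.21556) = 0.80609.

0.8061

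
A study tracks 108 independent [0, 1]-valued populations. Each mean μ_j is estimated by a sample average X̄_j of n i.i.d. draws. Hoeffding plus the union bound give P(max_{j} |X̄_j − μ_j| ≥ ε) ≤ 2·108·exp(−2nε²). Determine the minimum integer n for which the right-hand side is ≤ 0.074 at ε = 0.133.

226

Need 2·108·exp(−2nε²) ≤ 0.074, i.e. exp(−2nε²) ≤ 0.074/216.
So 2nε² ≥ ln(216/0.074) = 7.978969.
Hence n ≥ 7.978969/(2·0.133²) = 225.535.
The smallest integer n is 226.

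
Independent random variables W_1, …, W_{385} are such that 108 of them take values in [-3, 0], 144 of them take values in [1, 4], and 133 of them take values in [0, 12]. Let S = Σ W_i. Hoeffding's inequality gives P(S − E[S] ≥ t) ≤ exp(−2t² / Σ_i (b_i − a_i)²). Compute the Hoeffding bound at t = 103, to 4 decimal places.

Σ(b_i − a_i)² = 108·3² + 144·3² + 133·12² = 21420.
Exponent = 2·103² / 21420 = 0.99057.
Bound = exp(−0.99057) = 0.37137.

0.3714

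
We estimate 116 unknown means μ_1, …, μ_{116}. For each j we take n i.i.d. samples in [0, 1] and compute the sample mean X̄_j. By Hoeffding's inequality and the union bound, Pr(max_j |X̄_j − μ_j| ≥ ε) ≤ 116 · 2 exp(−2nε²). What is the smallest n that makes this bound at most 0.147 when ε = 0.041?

Need 2·116·exp(−2nε²) ≤ 0.147, i.e. exp(−2nε²) ≤ 0.147/232.
So 2nε² ≥ ln(232/0.147) = 7.364060.
Hence n ≥ 7.364060/(2·0.041²) = 2190.381.
The smallest integer n is 2191.

2191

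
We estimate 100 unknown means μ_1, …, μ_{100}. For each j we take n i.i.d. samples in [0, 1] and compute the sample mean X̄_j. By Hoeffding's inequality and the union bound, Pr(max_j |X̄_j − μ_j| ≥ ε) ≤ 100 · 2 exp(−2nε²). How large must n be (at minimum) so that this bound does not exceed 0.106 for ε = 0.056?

Need 2·100·exp(−2nε²) ≤ 0.106, i.e. exp(−2nε²) ≤ 0.106/200.
So 2nε² ≥ ln(200/0.106) = 7.542634.
Hence n ≥ 7.542634/(2·0.056²) = 1202.588.
The smallest integer n is 1203.

1203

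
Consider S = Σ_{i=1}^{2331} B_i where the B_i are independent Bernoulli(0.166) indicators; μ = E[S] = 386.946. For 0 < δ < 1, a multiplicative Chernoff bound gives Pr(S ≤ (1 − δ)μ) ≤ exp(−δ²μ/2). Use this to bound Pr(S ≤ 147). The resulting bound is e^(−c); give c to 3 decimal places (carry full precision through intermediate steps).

Write 147 = (1 − δ)μ, so δ = 1 − 147/386.946 = 0.620102…
Then the exponent is δ²μ/2 = (μ − 147)²/(2μ) = 74.395501.

74.396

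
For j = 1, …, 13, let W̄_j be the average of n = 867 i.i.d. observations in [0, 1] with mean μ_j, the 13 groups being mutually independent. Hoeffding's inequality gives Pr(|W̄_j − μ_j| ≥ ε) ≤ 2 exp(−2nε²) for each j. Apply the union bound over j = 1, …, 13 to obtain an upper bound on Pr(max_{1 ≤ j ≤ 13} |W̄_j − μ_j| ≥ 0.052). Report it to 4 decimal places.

0.2392

Per-experiment Hoeffding bound: 2·exp(−2·867·0.052²) = 2·exp(−4.68874) = 0.018397.
Union bound over 13 events: 13·0.018397 = 0.23916.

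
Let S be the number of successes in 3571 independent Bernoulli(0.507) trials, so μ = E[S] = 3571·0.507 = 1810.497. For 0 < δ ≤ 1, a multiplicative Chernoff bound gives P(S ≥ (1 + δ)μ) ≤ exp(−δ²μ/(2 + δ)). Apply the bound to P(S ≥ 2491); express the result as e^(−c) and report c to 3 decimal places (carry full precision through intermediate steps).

Write 2491 = (1 + δ)μ, so δ = 2491/1810.497 − 1 = 0.3758653…
Then the exponent is δ²μ/(2 + δ) = (2491 − μ)² / (μ·(2 + δ)) = 107.656551.

107.657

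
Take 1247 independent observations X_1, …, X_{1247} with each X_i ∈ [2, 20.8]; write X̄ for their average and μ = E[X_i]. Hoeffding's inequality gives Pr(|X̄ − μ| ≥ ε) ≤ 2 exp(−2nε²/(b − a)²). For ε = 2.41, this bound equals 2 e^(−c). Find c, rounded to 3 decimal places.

c = 2nε²/(b − a)² = 2·1247·2.41² / 18.8² = 40.9840.

40.984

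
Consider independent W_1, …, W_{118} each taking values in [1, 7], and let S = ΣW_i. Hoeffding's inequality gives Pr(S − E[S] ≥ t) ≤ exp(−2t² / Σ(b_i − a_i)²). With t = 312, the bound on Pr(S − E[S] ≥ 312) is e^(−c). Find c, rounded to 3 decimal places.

Σ(b_i − a_i)² = 118·(6)² = 4248.
c = 2t²/4248 = 2·312²/4248 = 45.8305.

45.831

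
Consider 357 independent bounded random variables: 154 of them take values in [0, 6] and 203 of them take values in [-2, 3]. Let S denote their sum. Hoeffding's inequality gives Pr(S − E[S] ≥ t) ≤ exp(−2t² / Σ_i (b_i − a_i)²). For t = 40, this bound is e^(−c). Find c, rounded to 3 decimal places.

Σ(b_i − a_i)² = 154·6² + 203·5² = 10619.
c = 2t² / 10619 = 2·40² / 10619 = 0.3013.

0.301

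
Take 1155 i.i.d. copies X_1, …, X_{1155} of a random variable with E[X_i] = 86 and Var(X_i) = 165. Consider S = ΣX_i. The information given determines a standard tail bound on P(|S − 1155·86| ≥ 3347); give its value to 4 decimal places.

With mean and variance of each term known, Chebyshev's inequality bounds the deviation of the sum (or sample mean).
Var(S) = n·Var(X_i) = 1155·165 = 190575.
Chebyshev: P(|S − 1155·86| ≥ 3347) ≤ Var(S)/3347² = 190575/11202409 = 0.0170.

0.0170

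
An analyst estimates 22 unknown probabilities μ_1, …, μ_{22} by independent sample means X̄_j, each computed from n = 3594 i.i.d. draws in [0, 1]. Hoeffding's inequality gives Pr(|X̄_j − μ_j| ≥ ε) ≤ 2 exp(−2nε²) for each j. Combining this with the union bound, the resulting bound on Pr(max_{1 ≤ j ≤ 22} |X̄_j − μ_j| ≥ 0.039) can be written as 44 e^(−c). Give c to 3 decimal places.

Union bound over the 22 events: Pr(max_{1 ≤ j ≤ 22} |X̄_j − μ_j| ≥ 0.039) ≤ 22·2·exp(−2nε²) = 44 exp(−2·3594·0.039²).
So c = 2·3594·0.039² = 10.9329.

10.933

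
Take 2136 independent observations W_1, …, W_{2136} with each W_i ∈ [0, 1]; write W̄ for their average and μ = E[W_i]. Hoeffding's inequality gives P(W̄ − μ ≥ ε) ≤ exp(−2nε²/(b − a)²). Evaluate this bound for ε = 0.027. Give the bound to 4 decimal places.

0.0444

Exponent: 2nε²/(b − a)² = 2·2136·0.027² / 1² = 3.11429.
Bound = exp(−3.11429) = 0.04441.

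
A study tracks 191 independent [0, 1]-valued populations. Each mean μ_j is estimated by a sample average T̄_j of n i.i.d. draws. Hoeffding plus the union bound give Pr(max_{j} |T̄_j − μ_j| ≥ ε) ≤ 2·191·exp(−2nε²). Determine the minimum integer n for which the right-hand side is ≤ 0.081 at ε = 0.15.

Need 2·191·exp(−2nε²) ≤ 0.081, i.e. exp(−2nε²) ≤ 0.081/382.
So 2nε² ≥ ln(382/0.081) = 8.458727.
Hence n ≥ 8.458727/(2·0.15²) = 187.972.
The smallest integer n is 188.

188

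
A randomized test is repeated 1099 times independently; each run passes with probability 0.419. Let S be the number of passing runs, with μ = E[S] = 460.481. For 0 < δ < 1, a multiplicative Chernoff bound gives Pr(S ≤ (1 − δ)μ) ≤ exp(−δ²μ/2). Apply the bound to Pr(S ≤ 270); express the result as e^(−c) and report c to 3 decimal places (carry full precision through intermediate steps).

Write 270 = (1 − δ)μ, so δ = 1 − 270/460.481 = 0.4136566…
Then the exponent is δ²μ/2 = (μ − 270)²/(2μ) = 39.396860.

39.397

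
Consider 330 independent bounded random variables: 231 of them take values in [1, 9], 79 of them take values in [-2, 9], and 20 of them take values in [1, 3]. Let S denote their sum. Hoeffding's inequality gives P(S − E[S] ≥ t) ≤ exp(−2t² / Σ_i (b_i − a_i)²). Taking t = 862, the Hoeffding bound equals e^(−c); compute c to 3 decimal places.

60.848

Σ(b_i − a_i)² = 231·8² + 79·11² + 20·2² = 24423.
c = 2t² / 24423 = 2·862² / 24423 = 60.8479.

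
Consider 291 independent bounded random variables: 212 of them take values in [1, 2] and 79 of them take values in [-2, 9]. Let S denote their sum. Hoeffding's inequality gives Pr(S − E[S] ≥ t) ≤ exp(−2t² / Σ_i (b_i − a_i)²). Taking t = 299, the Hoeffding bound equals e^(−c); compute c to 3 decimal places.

Σ(b_i − a_i)² = 212·1² + 79·11² = 9771.
c = 2t² / 9771 = 2·299² / 9771 = 18.2993.

18.299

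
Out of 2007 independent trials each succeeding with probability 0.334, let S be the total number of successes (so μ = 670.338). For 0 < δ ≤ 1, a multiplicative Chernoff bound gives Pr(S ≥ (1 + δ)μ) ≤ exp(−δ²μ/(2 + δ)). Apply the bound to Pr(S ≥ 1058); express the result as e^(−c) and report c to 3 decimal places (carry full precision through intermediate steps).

86.952

Write 1058 = (1 + δ)μ, so δ = 1058/670.338 − 1 = 0.5783083…
Then the exponent is δ²μ/(2 + δ) = (1058 − μ)² / (μ·(2 + δ)) = 86.951642.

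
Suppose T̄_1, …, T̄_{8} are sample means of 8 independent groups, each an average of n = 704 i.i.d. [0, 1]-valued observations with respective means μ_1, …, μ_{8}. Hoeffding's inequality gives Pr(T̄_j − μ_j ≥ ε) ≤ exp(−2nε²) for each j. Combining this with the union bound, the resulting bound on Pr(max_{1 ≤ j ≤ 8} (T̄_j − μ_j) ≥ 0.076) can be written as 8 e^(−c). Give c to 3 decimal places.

Union bound over the 8 events: Pr(max_{1 ≤ j ≤ 8} (T̄_j − μ_j) ≥ 0.076) ≤ 8·exp(−2nε²) = 8 exp(−2·704·0.076²).
So c = 2·704·0.076² = 8.1326.

8.133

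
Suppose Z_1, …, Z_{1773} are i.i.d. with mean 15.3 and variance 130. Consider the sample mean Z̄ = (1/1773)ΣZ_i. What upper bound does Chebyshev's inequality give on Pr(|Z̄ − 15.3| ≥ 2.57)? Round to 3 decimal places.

0.011

Var(Z̄) = Var(Z_i)/n = 130/1773 = 0.073322.
Chebyshev: Pr(|Z̄ − 15.3| ≥ 2.57) ≤ Var(Z̄)/(2.57)² = 130/(1773·2.57²) = 0.0111.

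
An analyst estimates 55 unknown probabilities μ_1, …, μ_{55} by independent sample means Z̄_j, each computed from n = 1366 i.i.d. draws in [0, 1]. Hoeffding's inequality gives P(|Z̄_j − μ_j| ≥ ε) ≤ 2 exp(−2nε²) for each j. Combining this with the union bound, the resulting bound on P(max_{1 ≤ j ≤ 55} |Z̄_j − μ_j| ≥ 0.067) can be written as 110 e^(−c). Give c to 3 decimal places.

12.264

Union bound over the 55 events: P(max_{1 ≤ j ≤ 55} |Z̄_j − μ_j| ≥ 0.067) ≤ 55·2·exp(−2nε²) = 110 exp(−2·1366·0.067²).
So c = 2·1366·0.067² = 12.2639.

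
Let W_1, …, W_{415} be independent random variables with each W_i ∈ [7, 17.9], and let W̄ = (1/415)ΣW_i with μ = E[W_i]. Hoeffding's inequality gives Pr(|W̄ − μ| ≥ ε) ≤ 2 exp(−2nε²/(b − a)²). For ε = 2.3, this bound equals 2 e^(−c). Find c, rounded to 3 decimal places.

36.956

c = 2nε²/(b − a)² = 2·415·2.3² / 10.9² = 36.9556.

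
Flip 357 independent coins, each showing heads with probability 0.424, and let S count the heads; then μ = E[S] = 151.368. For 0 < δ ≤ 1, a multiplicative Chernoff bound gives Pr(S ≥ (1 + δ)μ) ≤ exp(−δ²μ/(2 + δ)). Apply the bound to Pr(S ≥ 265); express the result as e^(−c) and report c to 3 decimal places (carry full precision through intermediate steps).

Write 265 = (1 + δ)μ, so δ = 265/151.368 − 1 = 0.7507003…
Then the exponent is δ²μ/(2 + δ) = (265 − μ)² / (μ·(2 + δ)) = 31.011585.

31.012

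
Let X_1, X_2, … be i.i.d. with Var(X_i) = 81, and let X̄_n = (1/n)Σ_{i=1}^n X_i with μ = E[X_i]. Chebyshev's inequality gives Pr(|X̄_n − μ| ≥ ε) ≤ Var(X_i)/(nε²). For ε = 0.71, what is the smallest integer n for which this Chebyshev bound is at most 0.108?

1488

Require 81/(n·0.71²) ≤ 0.108, i.e. n ≥ 81/(0.108·0.71²) = 1487.800.
The smallest integer n is 1488.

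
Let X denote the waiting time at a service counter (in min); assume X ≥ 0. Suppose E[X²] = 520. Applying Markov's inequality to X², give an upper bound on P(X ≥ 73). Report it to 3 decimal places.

0.098

Since X ≥ 0, the event {X ≥ 73} is the same as {X² ≥ 5329}.
Markov's inequality applied to X² gives P(X² ≥ 5329) ≤ E[X²]/5329 = 520/5329 = 0.0976.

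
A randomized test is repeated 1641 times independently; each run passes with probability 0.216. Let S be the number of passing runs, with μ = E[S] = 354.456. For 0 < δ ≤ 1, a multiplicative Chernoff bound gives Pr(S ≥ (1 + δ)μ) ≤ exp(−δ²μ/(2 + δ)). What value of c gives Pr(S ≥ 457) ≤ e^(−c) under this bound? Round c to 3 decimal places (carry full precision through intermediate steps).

Write 457 = (1 + δ)μ, so δ = 457/354.456 − 1 = 0.2892997…
Then the exponent is δ²μ/(2 + δ) = (457 − μ)² / (μ·(2 + δ)) = 12.958524.

12.959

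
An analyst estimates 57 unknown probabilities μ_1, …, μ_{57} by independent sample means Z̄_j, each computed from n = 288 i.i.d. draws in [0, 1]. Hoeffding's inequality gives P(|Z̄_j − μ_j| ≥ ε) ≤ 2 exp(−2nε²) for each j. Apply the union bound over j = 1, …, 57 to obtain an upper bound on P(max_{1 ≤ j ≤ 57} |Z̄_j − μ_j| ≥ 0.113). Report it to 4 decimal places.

Per-experiment Hoeffding bound: 2·exp(−2·288·0.113²) = 2·exp(−7.35494) = 0.0012788.
Union bound over 57 events: 57·0.0012788 = 0.07289.

0.0729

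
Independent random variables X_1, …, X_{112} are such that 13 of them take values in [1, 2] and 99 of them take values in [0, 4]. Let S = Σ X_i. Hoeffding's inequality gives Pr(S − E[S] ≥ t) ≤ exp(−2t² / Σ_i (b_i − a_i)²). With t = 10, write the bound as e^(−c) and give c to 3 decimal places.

0.125

Σ(b_i − a_i)² = 13·1² + 99·4² = 1597.
c = 2t² / 1597 = 2·10² / 1597 = 0.1252.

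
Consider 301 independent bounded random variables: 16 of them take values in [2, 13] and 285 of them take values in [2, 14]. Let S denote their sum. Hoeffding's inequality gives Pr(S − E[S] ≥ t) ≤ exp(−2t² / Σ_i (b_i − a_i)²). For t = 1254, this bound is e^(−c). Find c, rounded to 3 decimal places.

73.181

Σ(b_i − a_i)² = 16·11² + 285·12² = 42976.
c = 2t² / 42976 = 2·1254² / 42976 = 73.1811.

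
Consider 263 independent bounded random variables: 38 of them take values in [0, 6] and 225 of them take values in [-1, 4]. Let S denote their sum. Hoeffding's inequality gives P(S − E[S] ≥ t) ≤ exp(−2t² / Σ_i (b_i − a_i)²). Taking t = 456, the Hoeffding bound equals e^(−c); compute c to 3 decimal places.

59.470

Σ(b_i − a_i)² = 38·6² + 225·5² = 6993.
c = 2t² / 6993 = 2·456² / 6993 = 59.4698.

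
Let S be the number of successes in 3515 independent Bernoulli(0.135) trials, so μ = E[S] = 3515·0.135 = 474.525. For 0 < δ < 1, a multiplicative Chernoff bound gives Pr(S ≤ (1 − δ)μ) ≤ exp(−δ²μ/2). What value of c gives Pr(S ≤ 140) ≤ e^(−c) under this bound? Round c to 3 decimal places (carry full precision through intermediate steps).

117.915

Write 140 = (1 − δ)μ, so δ = 1 − 140/474.525 = 0.7049681…
Then the exponent is δ²μ/2 = (μ − 140)²/(2μ) = 117.914731.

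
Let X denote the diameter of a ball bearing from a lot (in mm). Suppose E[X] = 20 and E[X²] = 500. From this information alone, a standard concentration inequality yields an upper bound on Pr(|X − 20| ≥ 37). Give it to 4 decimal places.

The first two moments determine the variance, so Chebyshev's inequality is the sharpest standard bound available.
Var(X) = E[X²] − (E[X])² = 500 − 400 = 100.
Chebyshev's inequality: Pr(|X − μ| ≥ t) ≤ Var(X)/t² = 100/1369 = 0.0730.

0.0730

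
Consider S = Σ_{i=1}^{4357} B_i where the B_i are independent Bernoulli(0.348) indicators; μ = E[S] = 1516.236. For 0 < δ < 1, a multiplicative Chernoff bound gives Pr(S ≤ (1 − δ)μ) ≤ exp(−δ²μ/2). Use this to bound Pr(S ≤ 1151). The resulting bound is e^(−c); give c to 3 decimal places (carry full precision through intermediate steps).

Write 1151 = (1 − δ)μ, so δ = 1 − 1151/1516.236 = 0.2408833…
Then the exponent is δ²μ/2 = (μ − 1151)²/(2μ) = 43.989635.

43.990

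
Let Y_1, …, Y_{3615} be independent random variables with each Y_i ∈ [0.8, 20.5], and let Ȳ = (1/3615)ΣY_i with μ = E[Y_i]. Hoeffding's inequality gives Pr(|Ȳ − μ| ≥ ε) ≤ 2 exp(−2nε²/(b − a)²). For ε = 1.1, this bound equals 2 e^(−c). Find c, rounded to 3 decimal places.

c = 2nε²/(b − a)² = 2·3615·1.1² / 19.7² = 22.5419.

22.542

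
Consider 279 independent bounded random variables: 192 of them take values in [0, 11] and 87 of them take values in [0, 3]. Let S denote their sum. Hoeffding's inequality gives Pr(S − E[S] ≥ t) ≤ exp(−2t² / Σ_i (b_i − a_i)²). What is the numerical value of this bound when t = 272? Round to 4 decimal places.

0.0021

Σ(b_i − a_i)² = 192·11² + 87·3² = 24015.
Exponent = 2·272² / 24015 = 6.16148.
Bound = exp(−6.16148) = 0.00211.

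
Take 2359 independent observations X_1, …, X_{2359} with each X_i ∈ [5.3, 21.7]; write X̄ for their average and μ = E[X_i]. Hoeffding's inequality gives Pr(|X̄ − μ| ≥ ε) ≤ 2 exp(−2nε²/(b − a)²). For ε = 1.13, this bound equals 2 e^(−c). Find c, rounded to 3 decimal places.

22.399

c = 2nε²/(b − a)² = 2·2359·1.13² / 16.4² = 22.3989.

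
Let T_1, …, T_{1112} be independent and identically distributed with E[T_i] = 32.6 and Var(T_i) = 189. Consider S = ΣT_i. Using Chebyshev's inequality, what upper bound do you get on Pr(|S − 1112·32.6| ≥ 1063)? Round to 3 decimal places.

Var(S) = n·Var(T_i) = 1112·189 = 210168.
Chebyshev: Pr(|S − 1112·32.6| ≥ 1063) ≤ Var(S)/1063² = 210168/1129969 = 0.1860.

0.186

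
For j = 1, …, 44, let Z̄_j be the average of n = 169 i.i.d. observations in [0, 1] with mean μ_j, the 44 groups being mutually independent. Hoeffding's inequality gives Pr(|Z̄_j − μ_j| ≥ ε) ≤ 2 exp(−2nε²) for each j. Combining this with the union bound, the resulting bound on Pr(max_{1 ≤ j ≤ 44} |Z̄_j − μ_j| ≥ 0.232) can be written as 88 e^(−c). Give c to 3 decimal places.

Union bound over the 44 events: Pr(max_{1 ≤ j ≤ 44} |Z̄_j − μ_j| ≥ 0.232) ≤ 44·2·exp(−2nε²) = 88 exp(−2·169·0.232²).
So c = 2·169·0.232² = 18.1925.

18.193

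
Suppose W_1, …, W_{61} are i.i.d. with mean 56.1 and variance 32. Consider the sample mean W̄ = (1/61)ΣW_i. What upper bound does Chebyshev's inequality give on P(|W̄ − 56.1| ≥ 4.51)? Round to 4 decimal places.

Var(W̄) = Var(W_i)/n = 32/61 = 0.52459.
Chebyshev: P(|W̄ − 56.1| ≥ 4.51) ≤ Var(W̄)/(4.51)² = 32/(61·4.51²) = 0.0258.

0.0258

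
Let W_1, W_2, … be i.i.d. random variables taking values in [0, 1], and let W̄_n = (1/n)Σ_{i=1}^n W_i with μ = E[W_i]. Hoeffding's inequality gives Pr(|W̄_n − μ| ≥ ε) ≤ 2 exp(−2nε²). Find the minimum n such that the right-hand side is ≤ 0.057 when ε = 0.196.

Require 2·exp(−2nε²) ≤ 0.057, i.e. 2nε² ≥ ln(2/0.057) = 3.557851.
So n ≥ 3.557851 / (2·0.196²) = 46.307.
The smallest integer n is 47.

47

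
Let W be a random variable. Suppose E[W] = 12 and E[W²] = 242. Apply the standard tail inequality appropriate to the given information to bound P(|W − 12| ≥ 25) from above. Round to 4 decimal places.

0.1568

The first two moments determine the variance, so Chebyshev's inequality is the sharpest standard bound available.
Var(W) = E[W²] − (E[W])² = 242 − 144 = 98.
Chebyshev's inequality: P(|W − μ| ≥ t) ≤ Var(W)/t² = 98/625 = 0.1568.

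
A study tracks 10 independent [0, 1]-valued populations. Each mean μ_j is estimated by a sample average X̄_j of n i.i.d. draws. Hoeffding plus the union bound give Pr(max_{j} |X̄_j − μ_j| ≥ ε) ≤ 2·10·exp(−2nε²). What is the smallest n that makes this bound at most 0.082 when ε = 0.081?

419

Need 2·10·exp(−2nε²) ≤ 0.082, i.e. exp(−2nε²) ≤ 0.082/20.
So 2nε² ≥ ln(20/0.082) = 5.496768.
Hence n ≥ 5.496768/(2·0.081²) = 418.897.
The smallest integer n is 419.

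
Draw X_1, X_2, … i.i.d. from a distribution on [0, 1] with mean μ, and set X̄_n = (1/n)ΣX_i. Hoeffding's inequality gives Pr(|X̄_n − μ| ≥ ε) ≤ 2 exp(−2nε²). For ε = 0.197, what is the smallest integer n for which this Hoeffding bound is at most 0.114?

Require 2·exp(−2nε²) ≤ 0.114, i.e. 2nε² ≥ ln(2/0.114) = 2.864704.
So n ≥ 2.864704 / (2·0.197²) = 36.908.
The smallest integer n is 37.

37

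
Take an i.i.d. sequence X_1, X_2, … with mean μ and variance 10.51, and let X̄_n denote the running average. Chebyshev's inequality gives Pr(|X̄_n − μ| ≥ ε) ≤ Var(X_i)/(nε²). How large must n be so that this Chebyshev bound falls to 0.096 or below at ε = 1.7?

Require 10.51/(n·1.7²) ≤ 0.096, i.e. n ≥ 10.51/(0.096·1.7²) = 37.882.
The smallest integer n is 38.

38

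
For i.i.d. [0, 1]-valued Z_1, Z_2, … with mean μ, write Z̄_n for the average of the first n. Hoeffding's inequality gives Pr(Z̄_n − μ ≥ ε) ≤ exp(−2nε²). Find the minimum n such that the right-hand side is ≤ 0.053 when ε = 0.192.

40

Require exp(−2nε²) ≤ 0.053, i.e. 2nε² ≥ ln(1/0.053) = 2.937463.
So n ≥ 2.937463 / (2·0.192²) = 39.842.
The smallest integer n is 40.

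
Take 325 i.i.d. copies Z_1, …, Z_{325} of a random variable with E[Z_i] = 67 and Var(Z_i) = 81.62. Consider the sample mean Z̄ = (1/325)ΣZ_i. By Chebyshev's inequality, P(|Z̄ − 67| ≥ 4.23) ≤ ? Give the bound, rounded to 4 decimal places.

Var(Z̄) = Var(Z_i)/n = 81.62/325 = 0.25114.
Chebyshev: P(|Z̄ − 67| ≥ 4.23) ≤ Var(Z̄)/(4.23)² = 81.62/(325·4.23²) = 0.0140.

0.0140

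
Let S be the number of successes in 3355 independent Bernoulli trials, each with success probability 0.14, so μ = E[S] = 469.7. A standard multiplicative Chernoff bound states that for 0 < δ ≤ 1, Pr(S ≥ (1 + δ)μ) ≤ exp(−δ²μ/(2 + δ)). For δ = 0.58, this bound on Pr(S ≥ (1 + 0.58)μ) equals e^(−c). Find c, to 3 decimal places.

c = δ²μ/(2 + δ) = 0.58²·469.7/(2 + 0.58) = 61.2431.

61.243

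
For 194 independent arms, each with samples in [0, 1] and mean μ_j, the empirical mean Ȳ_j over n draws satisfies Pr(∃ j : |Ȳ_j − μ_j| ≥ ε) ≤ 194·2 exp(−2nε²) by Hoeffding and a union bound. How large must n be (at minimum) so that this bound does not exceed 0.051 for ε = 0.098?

466

Need 2·194·exp(−2nε²) ≤ 0.051, i.e. exp(−2nε²) ≤ 0.051/388.
So 2nε² ≥ ln(388/0.051) = 8.936935.
Hence n ≥ 8.936935/(2·0.098²) = 465.272.
The smallest integer n is 466.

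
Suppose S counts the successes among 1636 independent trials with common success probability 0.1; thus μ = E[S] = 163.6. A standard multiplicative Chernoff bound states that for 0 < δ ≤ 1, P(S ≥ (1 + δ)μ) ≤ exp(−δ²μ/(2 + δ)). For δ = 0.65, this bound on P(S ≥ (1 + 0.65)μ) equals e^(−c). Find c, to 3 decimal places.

26.083

c = δ²μ/(2 + δ) = 0.65²·163.6/(2 + 0.65) = 26.0834.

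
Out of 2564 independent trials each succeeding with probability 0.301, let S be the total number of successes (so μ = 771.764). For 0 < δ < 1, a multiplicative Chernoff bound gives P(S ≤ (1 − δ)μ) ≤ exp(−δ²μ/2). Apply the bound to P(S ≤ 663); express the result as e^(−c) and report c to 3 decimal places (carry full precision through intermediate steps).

7.664

Write 663 = (1 − δ)μ, so δ = 1 − 663/771.764 = 0.1409291…
Then the exponent is δ²μ/2 = (μ − 663)²/(2μ) = 7.664006.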